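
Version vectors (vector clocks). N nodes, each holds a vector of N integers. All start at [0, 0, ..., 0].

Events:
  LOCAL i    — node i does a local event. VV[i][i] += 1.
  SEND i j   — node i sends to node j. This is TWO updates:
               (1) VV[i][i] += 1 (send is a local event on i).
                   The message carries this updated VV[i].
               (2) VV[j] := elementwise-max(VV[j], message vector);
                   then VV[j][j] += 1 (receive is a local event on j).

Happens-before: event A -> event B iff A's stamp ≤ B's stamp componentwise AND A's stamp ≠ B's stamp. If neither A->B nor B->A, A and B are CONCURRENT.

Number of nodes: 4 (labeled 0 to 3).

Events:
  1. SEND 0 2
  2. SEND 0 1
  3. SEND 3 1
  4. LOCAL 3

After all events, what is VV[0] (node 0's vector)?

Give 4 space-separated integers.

Initial: VV[0]=[0, 0, 0, 0]
Initial: VV[1]=[0, 0, 0, 0]
Initial: VV[2]=[0, 0, 0, 0]
Initial: VV[3]=[0, 0, 0, 0]
Event 1: SEND 0->2: VV[0][0]++ -> VV[0]=[1, 0, 0, 0], msg_vec=[1, 0, 0, 0]; VV[2]=max(VV[2],msg_vec) then VV[2][2]++ -> VV[2]=[1, 0, 1, 0]
Event 2: SEND 0->1: VV[0][0]++ -> VV[0]=[2, 0, 0, 0], msg_vec=[2, 0, 0, 0]; VV[1]=max(VV[1],msg_vec) then VV[1][1]++ -> VV[1]=[2, 1, 0, 0]
Event 3: SEND 3->1: VV[3][3]++ -> VV[3]=[0, 0, 0, 1], msg_vec=[0, 0, 0, 1]; VV[1]=max(VV[1],msg_vec) then VV[1][1]++ -> VV[1]=[2, 2, 0, 1]
Event 4: LOCAL 3: VV[3][3]++ -> VV[3]=[0, 0, 0, 2]
Final vectors: VV[0]=[2, 0, 0, 0]; VV[1]=[2, 2, 0, 1]; VV[2]=[1, 0, 1, 0]; VV[3]=[0, 0, 0, 2]

Answer: 2 0 0 0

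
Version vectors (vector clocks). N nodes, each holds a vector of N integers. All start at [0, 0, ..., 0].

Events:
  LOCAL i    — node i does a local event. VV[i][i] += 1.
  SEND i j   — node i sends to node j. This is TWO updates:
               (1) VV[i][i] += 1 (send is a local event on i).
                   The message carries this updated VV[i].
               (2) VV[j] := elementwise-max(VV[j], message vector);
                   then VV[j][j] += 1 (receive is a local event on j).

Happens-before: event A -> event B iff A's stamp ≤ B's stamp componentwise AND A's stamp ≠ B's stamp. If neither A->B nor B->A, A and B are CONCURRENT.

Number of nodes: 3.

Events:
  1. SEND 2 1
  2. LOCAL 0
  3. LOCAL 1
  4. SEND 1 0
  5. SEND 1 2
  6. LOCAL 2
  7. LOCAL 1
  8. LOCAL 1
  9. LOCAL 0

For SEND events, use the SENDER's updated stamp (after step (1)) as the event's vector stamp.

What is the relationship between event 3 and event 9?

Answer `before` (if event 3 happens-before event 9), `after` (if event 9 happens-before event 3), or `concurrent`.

Answer: before

Derivation:
Initial: VV[0]=[0, 0, 0]
Initial: VV[1]=[0, 0, 0]
Initial: VV[2]=[0, 0, 0]
Event 1: SEND 2->1: VV[2][2]++ -> VV[2]=[0, 0, 1], msg_vec=[0, 0, 1]; VV[1]=max(VV[1],msg_vec) then VV[1][1]++ -> VV[1]=[0, 1, 1]
Event 2: LOCAL 0: VV[0][0]++ -> VV[0]=[1, 0, 0]
Event 3: LOCAL 1: VV[1][1]++ -> VV[1]=[0, 2, 1]
Event 4: SEND 1->0: VV[1][1]++ -> VV[1]=[0, 3, 1], msg_vec=[0, 3, 1]; VV[0]=max(VV[0],msg_vec) then VV[0][0]++ -> VV[0]=[2, 3, 1]
Event 5: SEND 1->2: VV[1][1]++ -> VV[1]=[0, 4, 1], msg_vec=[0, 4, 1]; VV[2]=max(VV[2],msg_vec) then VV[2][2]++ -> VV[2]=[0, 4, 2]
Event 6: LOCAL 2: VV[2][2]++ -> VV[2]=[0, 4, 3]
Event 7: LOCAL 1: VV[1][1]++ -> VV[1]=[0, 5, 1]
Event 8: LOCAL 1: VV[1][1]++ -> VV[1]=[0, 6, 1]
Event 9: LOCAL 0: VV[0][0]++ -> VV[0]=[3, 3, 1]
Event 3 stamp: [0, 2, 1]
Event 9 stamp: [3, 3, 1]
[0, 2, 1] <= [3, 3, 1]? True
[3, 3, 1] <= [0, 2, 1]? False
Relation: before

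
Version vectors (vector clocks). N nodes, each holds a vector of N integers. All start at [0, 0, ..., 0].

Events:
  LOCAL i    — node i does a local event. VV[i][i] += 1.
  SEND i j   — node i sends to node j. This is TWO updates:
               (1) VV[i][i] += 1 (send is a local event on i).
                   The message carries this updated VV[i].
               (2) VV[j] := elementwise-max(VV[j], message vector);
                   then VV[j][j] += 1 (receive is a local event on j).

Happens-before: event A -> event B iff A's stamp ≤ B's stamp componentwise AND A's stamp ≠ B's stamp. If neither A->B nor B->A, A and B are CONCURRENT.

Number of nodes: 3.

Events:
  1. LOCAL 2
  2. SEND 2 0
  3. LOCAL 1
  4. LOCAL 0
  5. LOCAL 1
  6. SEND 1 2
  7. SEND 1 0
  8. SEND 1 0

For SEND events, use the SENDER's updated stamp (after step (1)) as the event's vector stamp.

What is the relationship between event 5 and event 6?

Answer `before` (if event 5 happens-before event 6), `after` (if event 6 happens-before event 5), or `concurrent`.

Answer: before

Derivation:
Initial: VV[0]=[0, 0, 0]
Initial: VV[1]=[0, 0, 0]
Initial: VV[2]=[0, 0, 0]
Event 1: LOCAL 2: VV[2][2]++ -> VV[2]=[0, 0, 1]
Event 2: SEND 2->0: VV[2][2]++ -> VV[2]=[0, 0, 2], msg_vec=[0, 0, 2]; VV[0]=max(VV[0],msg_vec) then VV[0][0]++ -> VV[0]=[1, 0, 2]
Event 3: LOCAL 1: VV[1][1]++ -> VV[1]=[0, 1, 0]
Event 4: LOCAL 0: VV[0][0]++ -> VV[0]=[2, 0, 2]
Event 5: LOCAL 1: VV[1][1]++ -> VV[1]=[0, 2, 0]
Event 6: SEND 1->2: VV[1][1]++ -> VV[1]=[0, 3, 0], msg_vec=[0, 3, 0]; VV[2]=max(VV[2],msg_vec) then VV[2][2]++ -> VV[2]=[0, 3, 3]
Event 7: SEND 1->0: VV[1][1]++ -> VV[1]=[0, 4, 0], msg_vec=[0, 4, 0]; VV[0]=max(VV[0],msg_vec) then VV[0][0]++ -> VV[0]=[3, 4, 2]
Event 8: SEND 1->0: VV[1][1]++ -> VV[1]=[0, 5, 0], msg_vec=[0, 5, 0]; VV[0]=max(VV[0],msg_vec) then VV[0][0]++ -> VV[0]=[4, 5, 2]
Event 5 stamp: [0, 2, 0]
Event 6 stamp: [0, 3, 0]
[0, 2, 0] <= [0, 3, 0]? True
[0, 3, 0] <= [0, 2, 0]? False
Relation: before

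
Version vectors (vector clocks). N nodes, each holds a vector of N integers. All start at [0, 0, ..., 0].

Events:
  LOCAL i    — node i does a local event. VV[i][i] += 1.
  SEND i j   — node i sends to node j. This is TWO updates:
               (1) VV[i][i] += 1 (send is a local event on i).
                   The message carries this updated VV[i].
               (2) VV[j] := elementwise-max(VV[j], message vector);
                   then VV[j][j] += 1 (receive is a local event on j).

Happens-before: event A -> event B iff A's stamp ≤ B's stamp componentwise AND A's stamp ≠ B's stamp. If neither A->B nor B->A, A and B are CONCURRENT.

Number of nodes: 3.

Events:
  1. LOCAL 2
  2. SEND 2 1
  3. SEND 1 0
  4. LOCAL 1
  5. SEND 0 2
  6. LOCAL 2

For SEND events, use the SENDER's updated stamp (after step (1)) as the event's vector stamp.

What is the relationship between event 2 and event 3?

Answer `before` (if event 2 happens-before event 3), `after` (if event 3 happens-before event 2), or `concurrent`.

Initial: VV[0]=[0, 0, 0]
Initial: VV[1]=[0, 0, 0]
Initial: VV[2]=[0, 0, 0]
Event 1: LOCAL 2: VV[2][2]++ -> VV[2]=[0, 0, 1]
Event 2: SEND 2->1: VV[2][2]++ -> VV[2]=[0, 0, 2], msg_vec=[0, 0, 2]; VV[1]=max(VV[1],msg_vec) then VV[1][1]++ -> VV[1]=[0, 1, 2]
Event 3: SEND 1->0: VV[1][1]++ -> VV[1]=[0, 2, 2], msg_vec=[0, 2, 2]; VV[0]=max(VV[0],msg_vec) then VV[0][0]++ -> VV[0]=[1, 2, 2]
Event 4: LOCAL 1: VV[1][1]++ -> VV[1]=[0, 3, 2]
Event 5: SEND 0->2: VV[0][0]++ -> VV[0]=[2, 2, 2], msg_vec=[2, 2, 2]; VV[2]=max(VV[2],msg_vec) then VV[2][2]++ -> VV[2]=[2, 2, 3]
Event 6: LOCAL 2: VV[2][2]++ -> VV[2]=[2, 2, 4]
Event 2 stamp: [0, 0, 2]
Event 3 stamp: [0, 2, 2]
[0, 0, 2] <= [0, 2, 2]? True
[0, 2, 2] <= [0, 0, 2]? False
Relation: before

Answer: before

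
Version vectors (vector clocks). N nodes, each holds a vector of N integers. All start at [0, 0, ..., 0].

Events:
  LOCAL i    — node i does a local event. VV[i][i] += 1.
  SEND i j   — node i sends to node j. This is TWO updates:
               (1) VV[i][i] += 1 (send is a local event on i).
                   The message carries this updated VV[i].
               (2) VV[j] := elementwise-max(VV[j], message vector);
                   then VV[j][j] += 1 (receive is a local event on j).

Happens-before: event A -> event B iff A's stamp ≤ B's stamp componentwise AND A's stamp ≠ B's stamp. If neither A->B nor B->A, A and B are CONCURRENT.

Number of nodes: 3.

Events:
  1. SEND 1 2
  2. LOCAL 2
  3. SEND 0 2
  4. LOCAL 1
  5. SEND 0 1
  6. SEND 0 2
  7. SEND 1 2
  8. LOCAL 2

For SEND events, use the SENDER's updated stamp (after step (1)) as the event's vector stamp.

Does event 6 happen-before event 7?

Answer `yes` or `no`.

Initial: VV[0]=[0, 0, 0]
Initial: VV[1]=[0, 0, 0]
Initial: VV[2]=[0, 0, 0]
Event 1: SEND 1->2: VV[1][1]++ -> VV[1]=[0, 1, 0], msg_vec=[0, 1, 0]; VV[2]=max(VV[2],msg_vec) then VV[2][2]++ -> VV[2]=[0, 1, 1]
Event 2: LOCAL 2: VV[2][2]++ -> VV[2]=[0, 1, 2]
Event 3: SEND 0->2: VV[0][0]++ -> VV[0]=[1, 0, 0], msg_vec=[1, 0, 0]; VV[2]=max(VV[2],msg_vec) then VV[2][2]++ -> VV[2]=[1, 1, 3]
Event 4: LOCAL 1: VV[1][1]++ -> VV[1]=[0, 2, 0]
Event 5: SEND 0->1: VV[0][0]++ -> VV[0]=[2, 0, 0], msg_vec=[2, 0, 0]; VV[1]=max(VV[1],msg_vec) then VV[1][1]++ -> VV[1]=[2, 3, 0]
Event 6: SEND 0->2: VV[0][0]++ -> VV[0]=[3, 0, 0], msg_vec=[3, 0, 0]; VV[2]=max(VV[2],msg_vec) then VV[2][2]++ -> VV[2]=[3, 1, 4]
Event 7: SEND 1->2: VV[1][1]++ -> VV[1]=[2, 4, 0], msg_vec=[2, 4, 0]; VV[2]=max(VV[2],msg_vec) then VV[2][2]++ -> VV[2]=[3, 4, 5]
Event 8: LOCAL 2: VV[2][2]++ -> VV[2]=[3, 4, 6]
Event 6 stamp: [3, 0, 0]
Event 7 stamp: [2, 4, 0]
[3, 0, 0] <= [2, 4, 0]? False. Equal? False. Happens-before: False

Answer: no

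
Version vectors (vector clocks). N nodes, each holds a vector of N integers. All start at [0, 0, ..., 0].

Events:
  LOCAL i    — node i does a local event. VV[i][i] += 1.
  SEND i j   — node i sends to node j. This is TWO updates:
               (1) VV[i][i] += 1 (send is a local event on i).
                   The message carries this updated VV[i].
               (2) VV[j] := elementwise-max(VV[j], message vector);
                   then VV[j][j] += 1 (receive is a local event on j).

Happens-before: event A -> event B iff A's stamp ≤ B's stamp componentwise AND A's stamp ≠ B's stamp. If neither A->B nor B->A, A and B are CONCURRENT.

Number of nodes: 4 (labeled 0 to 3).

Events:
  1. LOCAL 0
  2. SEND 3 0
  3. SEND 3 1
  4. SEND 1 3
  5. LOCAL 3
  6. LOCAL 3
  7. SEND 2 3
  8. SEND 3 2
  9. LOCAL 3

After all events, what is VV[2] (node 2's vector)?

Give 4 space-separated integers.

Initial: VV[0]=[0, 0, 0, 0]
Initial: VV[1]=[0, 0, 0, 0]
Initial: VV[2]=[0, 0, 0, 0]
Initial: VV[3]=[0, 0, 0, 0]
Event 1: LOCAL 0: VV[0][0]++ -> VV[0]=[1, 0, 0, 0]
Event 2: SEND 3->0: VV[3][3]++ -> VV[3]=[0, 0, 0, 1], msg_vec=[0, 0, 0, 1]; VV[0]=max(VV[0],msg_vec) then VV[0][0]++ -> VV[0]=[2, 0, 0, 1]
Event 3: SEND 3->1: VV[3][3]++ -> VV[3]=[0, 0, 0, 2], msg_vec=[0, 0, 0, 2]; VV[1]=max(VV[1],msg_vec) then VV[1][1]++ -> VV[1]=[0, 1, 0, 2]
Event 4: SEND 1->3: VV[1][1]++ -> VV[1]=[0, 2, 0, 2], msg_vec=[0, 2, 0, 2]; VV[3]=max(VV[3],msg_vec) then VV[3][3]++ -> VV[3]=[0, 2, 0, 3]
Event 5: LOCAL 3: VV[3][3]++ -> VV[3]=[0, 2, 0, 4]
Event 6: LOCAL 3: VV[3][3]++ -> VV[3]=[0, 2, 0, 5]
Event 7: SEND 2->3: VV[2][2]++ -> VV[2]=[0, 0, 1, 0], msg_vec=[0, 0, 1, 0]; VV[3]=max(VV[3],msg_vec) then VV[3][3]++ -> VV[3]=[0, 2, 1, 6]
Event 8: SEND 3->2: VV[3][3]++ -> VV[3]=[0, 2, 1, 7], msg_vec=[0, 2, 1, 7]; VV[2]=max(VV[2],msg_vec) then VV[2][2]++ -> VV[2]=[0, 2, 2, 7]
Event 9: LOCAL 3: VV[3][3]++ -> VV[3]=[0, 2, 1, 8]
Final vectors: VV[0]=[2, 0, 0, 1]; VV[1]=[0, 2, 0, 2]; VV[2]=[0, 2, 2, 7]; VV[3]=[0, 2, 1, 8]

Answer: 0 2 2 7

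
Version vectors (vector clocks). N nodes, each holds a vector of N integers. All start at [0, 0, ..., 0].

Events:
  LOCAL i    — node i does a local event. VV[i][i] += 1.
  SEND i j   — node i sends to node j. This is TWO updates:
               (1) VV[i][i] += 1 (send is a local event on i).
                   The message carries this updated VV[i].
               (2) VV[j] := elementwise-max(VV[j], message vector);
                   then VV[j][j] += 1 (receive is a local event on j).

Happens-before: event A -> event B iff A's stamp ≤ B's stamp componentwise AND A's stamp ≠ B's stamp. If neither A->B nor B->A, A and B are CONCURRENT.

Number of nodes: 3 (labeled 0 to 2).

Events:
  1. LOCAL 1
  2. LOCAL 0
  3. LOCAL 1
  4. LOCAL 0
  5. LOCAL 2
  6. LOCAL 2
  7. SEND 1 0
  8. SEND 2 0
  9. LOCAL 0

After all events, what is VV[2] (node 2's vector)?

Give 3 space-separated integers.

Initial: VV[0]=[0, 0, 0]
Initial: VV[1]=[0, 0, 0]
Initial: VV[2]=[0, 0, 0]
Event 1: LOCAL 1: VV[1][1]++ -> VV[1]=[0, 1, 0]
Event 2: LOCAL 0: VV[0][0]++ -> VV[0]=[1, 0, 0]
Event 3: LOCAL 1: VV[1][1]++ -> VV[1]=[0, 2, 0]
Event 4: LOCAL 0: VV[0][0]++ -> VV[0]=[2, 0, 0]
Event 5: LOCAL 2: VV[2][2]++ -> VV[2]=[0, 0, 1]
Event 6: LOCAL 2: VV[2][2]++ -> VV[2]=[0, 0, 2]
Event 7: SEND 1->0: VV[1][1]++ -> VV[1]=[0, 3, 0], msg_vec=[0, 3, 0]; VV[0]=max(VV[0],msg_vec) then VV[0][0]++ -> VV[0]=[3, 3, 0]
Event 8: SEND 2->0: VV[2][2]++ -> VV[2]=[0, 0, 3], msg_vec=[0, 0, 3]; VV[0]=max(VV[0],msg_vec) then VV[0][0]++ -> VV[0]=[4, 3, 3]
Event 9: LOCAL 0: VV[0][0]++ -> VV[0]=[5, 3, 3]
Final vectors: VV[0]=[5, 3, 3]; VV[1]=[0, 3, 0]; VV[2]=[0, 0, 3]

Answer: 0 0 3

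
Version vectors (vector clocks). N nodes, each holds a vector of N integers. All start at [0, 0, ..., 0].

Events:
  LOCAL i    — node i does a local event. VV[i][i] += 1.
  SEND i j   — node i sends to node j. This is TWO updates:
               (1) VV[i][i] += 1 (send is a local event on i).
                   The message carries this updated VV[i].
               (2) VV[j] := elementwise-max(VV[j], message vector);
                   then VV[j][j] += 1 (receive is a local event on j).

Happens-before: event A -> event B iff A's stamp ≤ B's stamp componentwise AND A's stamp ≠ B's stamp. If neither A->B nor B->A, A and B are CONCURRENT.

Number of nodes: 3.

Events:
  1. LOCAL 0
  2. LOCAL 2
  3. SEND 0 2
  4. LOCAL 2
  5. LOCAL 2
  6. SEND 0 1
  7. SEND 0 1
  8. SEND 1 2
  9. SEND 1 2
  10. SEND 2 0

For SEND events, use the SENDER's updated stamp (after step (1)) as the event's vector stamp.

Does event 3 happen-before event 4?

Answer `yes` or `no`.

Initial: VV[0]=[0, 0, 0]
Initial: VV[1]=[0, 0, 0]
Initial: VV[2]=[0, 0, 0]
Event 1: LOCAL 0: VV[0][0]++ -> VV[0]=[1, 0, 0]
Event 2: LOCAL 2: VV[2][2]++ -> VV[2]=[0, 0, 1]
Event 3: SEND 0->2: VV[0][0]++ -> VV[0]=[2, 0, 0], msg_vec=[2, 0, 0]; VV[2]=max(VV[2],msg_vec) then VV[2][2]++ -> VV[2]=[2, 0, 2]
Event 4: LOCAL 2: VV[2][2]++ -> VV[2]=[2, 0, 3]
Event 5: LOCAL 2: VV[2][2]++ -> VV[2]=[2, 0, 4]
Event 6: SEND 0->1: VV[0][0]++ -> VV[0]=[3, 0, 0], msg_vec=[3, 0, 0]; VV[1]=max(VV[1],msg_vec) then VV[1][1]++ -> VV[1]=[3, 1, 0]
Event 7: SEND 0->1: VV[0][0]++ -> VV[0]=[4, 0, 0], msg_vec=[4, 0, 0]; VV[1]=max(VV[1],msg_vec) then VV[1][1]++ -> VV[1]=[4, 2, 0]
Event 8: SEND 1->2: VV[1][1]++ -> VV[1]=[4, 3, 0], msg_vec=[4, 3, 0]; VV[2]=max(VV[2],msg_vec) then VV[2][2]++ -> VV[2]=[4, 3, 5]
Event 9: SEND 1->2: VV[1][1]++ -> VV[1]=[4, 4, 0], msg_vec=[4, 4, 0]; VV[2]=max(VV[2],msg_vec) then VV[2][2]++ -> VV[2]=[4, 4, 6]
Event 10: SEND 2->0: VV[2][2]++ -> VV[2]=[4, 4, 7], msg_vec=[4, 4, 7]; VV[0]=max(VV[0],msg_vec) then VV[0][0]++ -> VV[0]=[5, 4, 7]
Event 3 stamp: [2, 0, 0]
Event 4 stamp: [2, 0, 3]
[2, 0, 0] <= [2, 0, 3]? True. Equal? False. Happens-before: True

Answer: yes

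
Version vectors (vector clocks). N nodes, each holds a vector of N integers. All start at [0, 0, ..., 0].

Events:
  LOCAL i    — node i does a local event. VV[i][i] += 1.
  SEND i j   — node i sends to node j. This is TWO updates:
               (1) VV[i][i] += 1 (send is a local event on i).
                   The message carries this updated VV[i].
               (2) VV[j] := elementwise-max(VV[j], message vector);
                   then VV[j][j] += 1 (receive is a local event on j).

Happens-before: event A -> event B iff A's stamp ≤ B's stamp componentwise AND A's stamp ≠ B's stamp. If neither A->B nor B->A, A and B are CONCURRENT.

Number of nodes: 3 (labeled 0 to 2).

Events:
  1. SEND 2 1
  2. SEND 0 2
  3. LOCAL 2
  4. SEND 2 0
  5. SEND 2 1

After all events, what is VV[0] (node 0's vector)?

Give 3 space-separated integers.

Answer: 2 0 4

Derivation:
Initial: VV[0]=[0, 0, 0]
Initial: VV[1]=[0, 0, 0]
Initial: VV[2]=[0, 0, 0]
Event 1: SEND 2->1: VV[2][2]++ -> VV[2]=[0, 0, 1], msg_vec=[0, 0, 1]; VV[1]=max(VV[1],msg_vec) then VV[1][1]++ -> VV[1]=[0, 1, 1]
Event 2: SEND 0->2: VV[0][0]++ -> VV[0]=[1, 0, 0], msg_vec=[1, 0, 0]; VV[2]=max(VV[2],msg_vec) then VV[2][2]++ -> VV[2]=[1, 0, 2]
Event 3: LOCAL 2: VV[2][2]++ -> VV[2]=[1, 0, 3]
Event 4: SEND 2->0: VV[2][2]++ -> VV[2]=[1, 0, 4], msg_vec=[1, 0, 4]; VV[0]=max(VV[0],msg_vec) then VV[0][0]++ -> VV[0]=[2, 0, 4]
Event 5: SEND 2->1: VV[2][2]++ -> VV[2]=[1, 0, 5], msg_vec=[1, 0, 5]; VV[1]=max(VV[1],msg_vec) then VV[1][1]++ -> VV[1]=[1, 2, 5]
Final vectors: VV[0]=[2, 0, 4]; VV[1]=[1, 2, 5]; VV[2]=[1, 0, 5]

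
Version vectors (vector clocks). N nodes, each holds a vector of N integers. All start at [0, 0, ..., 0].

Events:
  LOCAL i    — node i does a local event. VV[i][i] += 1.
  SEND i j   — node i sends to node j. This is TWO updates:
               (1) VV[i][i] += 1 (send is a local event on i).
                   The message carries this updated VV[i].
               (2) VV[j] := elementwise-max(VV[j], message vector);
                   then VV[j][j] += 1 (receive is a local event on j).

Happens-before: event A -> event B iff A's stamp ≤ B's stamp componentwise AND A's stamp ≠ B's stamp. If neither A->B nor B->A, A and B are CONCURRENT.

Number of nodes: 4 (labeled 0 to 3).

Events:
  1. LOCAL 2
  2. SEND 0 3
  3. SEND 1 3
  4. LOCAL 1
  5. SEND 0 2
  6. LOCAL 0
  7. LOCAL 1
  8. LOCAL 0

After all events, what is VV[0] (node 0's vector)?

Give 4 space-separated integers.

Initial: VV[0]=[0, 0, 0, 0]
Initial: VV[1]=[0, 0, 0, 0]
Initial: VV[2]=[0, 0, 0, 0]
Initial: VV[3]=[0, 0, 0, 0]
Event 1: LOCAL 2: VV[2][2]++ -> VV[2]=[0, 0, 1, 0]
Event 2: SEND 0->3: VV[0][0]++ -> VV[0]=[1, 0, 0, 0], msg_vec=[1, 0, 0, 0]; VV[3]=max(VV[3],msg_vec) then VV[3][3]++ -> VV[3]=[1, 0, 0, 1]
Event 3: SEND 1->3: VV[1][1]++ -> VV[1]=[0, 1, 0, 0], msg_vec=[0, 1, 0, 0]; VV[3]=max(VV[3],msg_vec) then VV[3][3]++ -> VV[3]=[1, 1, 0, 2]
Event 4: LOCAL 1: VV[1][1]++ -> VV[1]=[0, 2, 0, 0]
Event 5: SEND 0->2: VV[0][0]++ -> VV[0]=[2, 0, 0, 0], msg_vec=[2, 0, 0, 0]; VV[2]=max(VV[2],msg_vec) then VV[2][2]++ -> VV[2]=[2, 0, 2, 0]
Event 6: LOCAL 0: VV[0][0]++ -> VV[0]=[3, 0, 0, 0]
Event 7: LOCAL 1: VV[1][1]++ -> VV[1]=[0, 3, 0, 0]
Event 8: LOCAL 0: VV[0][0]++ -> VV[0]=[4, 0, 0, 0]
Final vectors: VV[0]=[4, 0, 0, 0]; VV[1]=[0, 3, 0, 0]; VV[2]=[2, 0, 2, 0]; VV[3]=[1, 1, 0, 2]

Answer: 4 0 0 0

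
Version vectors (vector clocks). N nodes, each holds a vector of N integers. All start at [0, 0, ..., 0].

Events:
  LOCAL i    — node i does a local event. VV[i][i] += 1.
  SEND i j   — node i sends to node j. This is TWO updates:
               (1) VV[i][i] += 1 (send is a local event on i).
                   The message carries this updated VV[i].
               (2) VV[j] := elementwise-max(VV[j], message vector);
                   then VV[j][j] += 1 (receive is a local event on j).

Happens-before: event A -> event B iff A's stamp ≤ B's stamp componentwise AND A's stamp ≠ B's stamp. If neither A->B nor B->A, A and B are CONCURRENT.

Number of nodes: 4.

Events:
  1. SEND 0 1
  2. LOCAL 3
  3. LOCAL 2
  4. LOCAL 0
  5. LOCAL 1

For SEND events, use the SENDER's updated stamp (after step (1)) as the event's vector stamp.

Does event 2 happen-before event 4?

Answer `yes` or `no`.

Answer: no

Derivation:
Initial: VV[0]=[0, 0, 0, 0]
Initial: VV[1]=[0, 0, 0, 0]
Initial: VV[2]=[0, 0, 0, 0]
Initial: VV[3]=[0, 0, 0, 0]
Event 1: SEND 0->1: VV[0][0]++ -> VV[0]=[1, 0, 0, 0], msg_vec=[1, 0, 0, 0]; VV[1]=max(VV[1],msg_vec) then VV[1][1]++ -> VV[1]=[1, 1, 0, 0]
Event 2: LOCAL 3: VV[3][3]++ -> VV[3]=[0, 0, 0, 1]
Event 3: LOCAL 2: VV[2][2]++ -> VV[2]=[0, 0, 1, 0]
Event 4: LOCAL 0: VV[0][0]++ -> VV[0]=[2, 0, 0, 0]
Event 5: LOCAL 1: VV[1][1]++ -> VV[1]=[1, 2, 0, 0]
Event 2 stamp: [0, 0, 0, 1]
Event 4 stamp: [2, 0, 0, 0]
[0, 0, 0, 1] <= [2, 0, 0, 0]? False. Equal? False. Happens-before: False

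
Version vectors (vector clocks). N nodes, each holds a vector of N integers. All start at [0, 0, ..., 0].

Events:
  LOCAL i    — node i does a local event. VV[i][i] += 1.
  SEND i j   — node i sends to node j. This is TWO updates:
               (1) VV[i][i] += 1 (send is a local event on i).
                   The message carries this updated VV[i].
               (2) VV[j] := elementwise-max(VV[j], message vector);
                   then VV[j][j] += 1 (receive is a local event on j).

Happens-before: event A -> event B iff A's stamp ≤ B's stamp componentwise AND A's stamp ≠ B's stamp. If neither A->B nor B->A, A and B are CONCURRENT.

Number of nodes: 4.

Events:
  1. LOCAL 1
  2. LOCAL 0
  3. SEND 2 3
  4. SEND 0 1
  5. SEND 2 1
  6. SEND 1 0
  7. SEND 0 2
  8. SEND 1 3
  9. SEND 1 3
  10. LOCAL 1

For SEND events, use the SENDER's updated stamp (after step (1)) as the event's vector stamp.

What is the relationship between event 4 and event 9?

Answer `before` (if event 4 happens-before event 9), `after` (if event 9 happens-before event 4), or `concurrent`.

Answer: before

Derivation:
Initial: VV[0]=[0, 0, 0, 0]
Initial: VV[1]=[0, 0, 0, 0]
Initial: VV[2]=[0, 0, 0, 0]
Initial: VV[3]=[0, 0, 0, 0]
Event 1: LOCAL 1: VV[1][1]++ -> VV[1]=[0, 1, 0, 0]
Event 2: LOCAL 0: VV[0][0]++ -> VV[0]=[1, 0, 0, 0]
Event 3: SEND 2->3: VV[2][2]++ -> VV[2]=[0, 0, 1, 0], msg_vec=[0, 0, 1, 0]; VV[3]=max(VV[3],msg_vec) then VV[3][3]++ -> VV[3]=[0, 0, 1, 1]
Event 4: SEND 0->1: VV[0][0]++ -> VV[0]=[2, 0, 0, 0], msg_vec=[2, 0, 0, 0]; VV[1]=max(VV[1],msg_vec) then VV[1][1]++ -> VV[1]=[2, 2, 0, 0]
Event 5: SEND 2->1: VV[2][2]++ -> VV[2]=[0, 0, 2, 0], msg_vec=[0, 0, 2, 0]; VV[1]=max(VV[1],msg_vec) then VV[1][1]++ -> VV[1]=[2, 3, 2, 0]
Event 6: SEND 1->0: VV[1][1]++ -> VV[1]=[2, 4, 2, 0], msg_vec=[2, 4, 2, 0]; VV[0]=max(VV[0],msg_vec) then VV[0][0]++ -> VV[0]=[3, 4, 2, 0]
Event 7: SEND 0->2: VV[0][0]++ -> VV[0]=[4, 4, 2, 0], msg_vec=[4, 4, 2, 0]; VV[2]=max(VV[2],msg_vec) then VV[2][2]++ -> VV[2]=[4, 4, 3, 0]
Event 8: SEND 1->3: VV[1][1]++ -> VV[1]=[2, 5, 2, 0], msg_vec=[2, 5, 2, 0]; VV[3]=max(VV[3],msg_vec) then VV[3][3]++ -> VV[3]=[2, 5, 2, 2]
Event 9: SEND 1->3: VV[1][1]++ -> VV[1]=[2, 6, 2, 0], msg_vec=[2, 6, 2, 0]; VV[3]=max(VV[3],msg_vec) then VV[3][3]++ -> VV[3]=[2, 6, 2, 3]
Event 10: LOCAL 1: VV[1][1]++ -> VV[1]=[2, 7, 2, 0]
Event 4 stamp: [2, 0, 0, 0]
Event 9 stamp: [2, 6, 2, 0]
[2, 0, 0, 0] <= [2, 6, 2, 0]? True
[2, 6, 2, 0] <= [2, 0, 0, 0]? False
Relation: before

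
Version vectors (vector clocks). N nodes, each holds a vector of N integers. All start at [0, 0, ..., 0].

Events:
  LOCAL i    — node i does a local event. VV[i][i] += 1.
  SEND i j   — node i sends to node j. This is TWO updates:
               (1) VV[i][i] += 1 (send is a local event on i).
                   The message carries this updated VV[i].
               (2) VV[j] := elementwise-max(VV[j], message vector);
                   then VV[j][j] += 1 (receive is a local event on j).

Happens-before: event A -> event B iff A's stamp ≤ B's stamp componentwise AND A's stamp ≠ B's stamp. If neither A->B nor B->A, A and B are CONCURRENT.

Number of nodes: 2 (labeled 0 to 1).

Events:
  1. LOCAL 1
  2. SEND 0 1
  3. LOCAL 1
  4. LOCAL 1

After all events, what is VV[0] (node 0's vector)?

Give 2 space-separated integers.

Initial: VV[0]=[0, 0]
Initial: VV[1]=[0, 0]
Event 1: LOCAL 1: VV[1][1]++ -> VV[1]=[0, 1]
Event 2: SEND 0->1: VV[0][0]++ -> VV[0]=[1, 0], msg_vec=[1, 0]; VV[1]=max(VV[1],msg_vec) then VV[1][1]++ -> VV[1]=[1, 2]
Event 3: LOCAL 1: VV[1][1]++ -> VV[1]=[1, 3]
Event 4: LOCAL 1: VV[1][1]++ -> VV[1]=[1, 4]
Final vectors: VV[0]=[1, 0]; VV[1]=[1, 4]

Answer: 1 0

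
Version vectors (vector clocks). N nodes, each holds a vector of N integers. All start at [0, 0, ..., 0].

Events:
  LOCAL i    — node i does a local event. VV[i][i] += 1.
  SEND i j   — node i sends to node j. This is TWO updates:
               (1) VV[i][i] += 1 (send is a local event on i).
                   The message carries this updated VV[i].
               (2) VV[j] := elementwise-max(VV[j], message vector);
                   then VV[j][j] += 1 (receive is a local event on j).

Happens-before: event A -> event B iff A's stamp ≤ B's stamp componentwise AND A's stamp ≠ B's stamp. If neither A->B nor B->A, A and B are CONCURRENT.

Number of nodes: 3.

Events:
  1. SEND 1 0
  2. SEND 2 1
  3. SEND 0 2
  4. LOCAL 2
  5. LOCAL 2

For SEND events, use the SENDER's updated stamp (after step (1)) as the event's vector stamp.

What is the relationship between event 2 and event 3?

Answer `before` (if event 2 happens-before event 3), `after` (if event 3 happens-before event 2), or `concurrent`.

Initial: VV[0]=[0, 0, 0]
Initial: VV[1]=[0, 0, 0]
Initial: VV[2]=[0, 0, 0]
Event 1: SEND 1->0: VV[1][1]++ -> VV[1]=[0, 1, 0], msg_vec=[0, 1, 0]; VV[0]=max(VV[0],msg_vec) then VV[0][0]++ -> VV[0]=[1, 1, 0]
Event 2: SEND 2->1: VV[2][2]++ -> VV[2]=[0, 0, 1], msg_vec=[0, 0, 1]; VV[1]=max(VV[1],msg_vec) then VV[1][1]++ -> VV[1]=[0, 2, 1]
Event 3: SEND 0->2: VV[0][0]++ -> VV[0]=[2, 1, 0], msg_vec=[2, 1, 0]; VV[2]=max(VV[2],msg_vec) then VV[2][2]++ -> VV[2]=[2, 1, 2]
Event 4: LOCAL 2: VV[2][2]++ -> VV[2]=[2, 1, 3]
Event 5: LOCAL 2: VV[2][2]++ -> VV[2]=[2, 1, 4]
Event 2 stamp: [0, 0, 1]
Event 3 stamp: [2, 1, 0]
[0, 0, 1] <= [2, 1, 0]? False
[2, 1, 0] <= [0, 0, 1]? False
Relation: concurrent

Answer: concurrent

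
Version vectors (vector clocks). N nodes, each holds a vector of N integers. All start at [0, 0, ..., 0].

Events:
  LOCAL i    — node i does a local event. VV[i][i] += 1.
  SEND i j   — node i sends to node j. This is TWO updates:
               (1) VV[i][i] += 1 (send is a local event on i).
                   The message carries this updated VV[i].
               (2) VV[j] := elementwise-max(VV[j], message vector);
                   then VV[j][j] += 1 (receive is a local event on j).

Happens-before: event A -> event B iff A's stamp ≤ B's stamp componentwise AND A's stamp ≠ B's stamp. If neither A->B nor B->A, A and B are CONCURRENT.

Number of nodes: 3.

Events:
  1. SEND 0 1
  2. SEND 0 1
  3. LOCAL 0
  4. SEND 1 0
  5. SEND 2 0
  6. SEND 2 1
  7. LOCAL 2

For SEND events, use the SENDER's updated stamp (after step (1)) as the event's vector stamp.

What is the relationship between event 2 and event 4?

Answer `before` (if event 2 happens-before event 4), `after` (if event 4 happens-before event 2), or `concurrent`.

Answer: before

Derivation:
Initial: VV[0]=[0, 0, 0]
Initial: VV[1]=[0, 0, 0]
Initial: VV[2]=[0, 0, 0]
Event 1: SEND 0->1: VV[0][0]++ -> VV[0]=[1, 0, 0], msg_vec=[1, 0, 0]; VV[1]=max(VV[1],msg_vec) then VV[1][1]++ -> VV[1]=[1, 1, 0]
Event 2: SEND 0->1: VV[0][0]++ -> VV[0]=[2, 0, 0], msg_vec=[2, 0, 0]; VV[1]=max(VV[1],msg_vec) then VV[1][1]++ -> VV[1]=[2, 2, 0]
Event 3: LOCAL 0: VV[0][0]++ -> VV[0]=[3, 0, 0]
Event 4: SEND 1->0: VV[1][1]++ -> VV[1]=[2, 3, 0], msg_vec=[2, 3, 0]; VV[0]=max(VV[0],msg_vec) then VV[0][0]++ -> VV[0]=[4, 3, 0]
Event 5: SEND 2->0: VV[2][2]++ -> VV[2]=[0, 0, 1], msg_vec=[0, 0, 1]; VV[0]=max(VV[0],msg_vec) then VV[0][0]++ -> VV[0]=[5, 3, 1]
Event 6: SEND 2->1: VV[2][2]++ -> VV[2]=[0, 0, 2], msg_vec=[0, 0, 2]; VV[1]=max(VV[1],msg_vec) then VV[1][1]++ -> VV[1]=[2, 4, 2]
Event 7: LOCAL 2: VV[2][2]++ -> VV[2]=[0, 0, 3]
Event 2 stamp: [2, 0, 0]
Event 4 stamp: [2, 3, 0]
[2, 0, 0] <= [2, 3, 0]? True
[2, 3, 0] <= [2, 0, 0]? False
Relation: before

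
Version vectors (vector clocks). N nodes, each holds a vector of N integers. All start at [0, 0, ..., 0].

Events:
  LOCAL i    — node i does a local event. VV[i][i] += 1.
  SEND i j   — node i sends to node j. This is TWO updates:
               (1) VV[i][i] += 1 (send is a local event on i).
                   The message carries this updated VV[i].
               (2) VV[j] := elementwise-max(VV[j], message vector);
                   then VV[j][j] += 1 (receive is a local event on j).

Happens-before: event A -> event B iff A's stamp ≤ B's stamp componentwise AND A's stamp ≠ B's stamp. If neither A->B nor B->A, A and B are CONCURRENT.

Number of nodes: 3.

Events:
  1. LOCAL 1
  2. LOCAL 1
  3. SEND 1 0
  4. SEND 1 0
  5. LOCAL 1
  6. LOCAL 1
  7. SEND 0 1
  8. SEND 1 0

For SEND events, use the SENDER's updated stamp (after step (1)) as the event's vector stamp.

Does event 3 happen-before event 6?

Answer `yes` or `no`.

Answer: yes

Derivation:
Initial: VV[0]=[0, 0, 0]
Initial: VV[1]=[0, 0, 0]
Initial: VV[2]=[0, 0, 0]
Event 1: LOCAL 1: VV[1][1]++ -> VV[1]=[0, 1, 0]
Event 2: LOCAL 1: VV[1][1]++ -> VV[1]=[0, 2, 0]
Event 3: SEND 1->0: VV[1][1]++ -> VV[1]=[0, 3, 0], msg_vec=[0, 3, 0]; VV[0]=max(VV[0],msg_vec) then VV[0][0]++ -> VV[0]=[1, 3, 0]
Event 4: SEND 1->0: VV[1][1]++ -> VV[1]=[0, 4, 0], msg_vec=[0, 4, 0]; VV[0]=max(VV[0],msg_vec) then VV[0][0]++ -> VV[0]=[2, 4, 0]
Event 5: LOCAL 1: VV[1][1]++ -> VV[1]=[0, 5, 0]
Event 6: LOCAL 1: VV[1][1]++ -> VV[1]=[0, 6, 0]
Event 7: SEND 0->1: VV[0][0]++ -> VV[0]=[3, 4, 0], msg_vec=[3, 4, 0]; VV[1]=max(VV[1],msg_vec) then VV[1][1]++ -> VV[1]=[3, 7, 0]
Event 8: SEND 1->0: VV[1][1]++ -> VV[1]=[3, 8, 0], msg_vec=[3, 8, 0]; VV[0]=max(VV[0],msg_vec) then VV[0][0]++ -> VV[0]=[4, 8, 0]
Event 3 stamp: [0, 3, 0]
Event 6 stamp: [0, 6, 0]
[0, 3, 0] <= [0, 6, 0]? True. Equal? False. Happens-before: True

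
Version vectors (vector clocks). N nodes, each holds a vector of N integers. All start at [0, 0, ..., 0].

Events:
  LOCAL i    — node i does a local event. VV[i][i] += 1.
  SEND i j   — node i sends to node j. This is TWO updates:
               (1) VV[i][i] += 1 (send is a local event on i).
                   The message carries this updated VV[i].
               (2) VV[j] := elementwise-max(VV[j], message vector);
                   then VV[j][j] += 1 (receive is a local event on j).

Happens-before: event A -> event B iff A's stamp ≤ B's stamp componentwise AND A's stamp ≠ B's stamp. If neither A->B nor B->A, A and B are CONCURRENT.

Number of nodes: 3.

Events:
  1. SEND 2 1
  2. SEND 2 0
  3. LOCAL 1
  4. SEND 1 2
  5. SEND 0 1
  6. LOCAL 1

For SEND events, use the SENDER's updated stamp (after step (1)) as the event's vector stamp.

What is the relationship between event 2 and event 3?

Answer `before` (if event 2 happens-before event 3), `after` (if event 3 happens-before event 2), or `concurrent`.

Initial: VV[0]=[0, 0, 0]
Initial: VV[1]=[0, 0, 0]
Initial: VV[2]=[0, 0, 0]
Event 1: SEND 2->1: VV[2][2]++ -> VV[2]=[0, 0, 1], msg_vec=[0, 0, 1]; VV[1]=max(VV[1],msg_vec) then VV[1][1]++ -> VV[1]=[0, 1, 1]
Event 2: SEND 2->0: VV[2][2]++ -> VV[2]=[0, 0, 2], msg_vec=[0, 0, 2]; VV[0]=max(VV[0],msg_vec) then VV[0][0]++ -> VV[0]=[1, 0, 2]
Event 3: LOCAL 1: VV[1][1]++ -> VV[1]=[0, 2, 1]
Event 4: SEND 1->2: VV[1][1]++ -> VV[1]=[0, 3, 1], msg_vec=[0, 3, 1]; VV[2]=max(VV[2],msg_vec) then VV[2][2]++ -> VV[2]=[0, 3, 3]
Event 5: SEND 0->1: VV[0][0]++ -> VV[0]=[2, 0, 2], msg_vec=[2, 0, 2]; VV[1]=max(VV[1],msg_vec) then VV[1][1]++ -> VV[1]=[2, 4, 2]
Event 6: LOCAL 1: VV[1][1]++ -> VV[1]=[2, 5, 2]
Event 2 stamp: [0, 0, 2]
Event 3 stamp: [0, 2, 1]
[0, 0, 2] <= [0, 2, 1]? False
[0, 2, 1] <= [0, 0, 2]? False
Relation: concurrent

Answer: concurrent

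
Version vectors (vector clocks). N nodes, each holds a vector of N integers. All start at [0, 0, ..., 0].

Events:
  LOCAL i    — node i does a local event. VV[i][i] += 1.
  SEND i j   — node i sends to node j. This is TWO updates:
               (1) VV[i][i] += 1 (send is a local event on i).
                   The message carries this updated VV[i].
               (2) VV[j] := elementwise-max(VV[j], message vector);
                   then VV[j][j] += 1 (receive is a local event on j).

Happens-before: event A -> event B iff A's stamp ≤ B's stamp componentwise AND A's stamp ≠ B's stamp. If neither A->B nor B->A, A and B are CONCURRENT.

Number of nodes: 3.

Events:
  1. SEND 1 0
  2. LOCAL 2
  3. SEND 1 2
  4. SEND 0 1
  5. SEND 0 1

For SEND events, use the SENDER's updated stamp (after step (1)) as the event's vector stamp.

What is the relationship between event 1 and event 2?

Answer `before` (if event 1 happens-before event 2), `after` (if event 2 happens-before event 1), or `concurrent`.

Answer: concurrent

Derivation:
Initial: VV[0]=[0, 0, 0]
Initial: VV[1]=[0, 0, 0]
Initial: VV[2]=[0, 0, 0]
Event 1: SEND 1->0: VV[1][1]++ -> VV[1]=[0, 1, 0], msg_vec=[0, 1, 0]; VV[0]=max(VV[0],msg_vec) then VV[0][0]++ -> VV[0]=[1, 1, 0]
Event 2: LOCAL 2: VV[2][2]++ -> VV[2]=[0, 0, 1]
Event 3: SEND 1->2: VV[1][1]++ -> VV[1]=[0, 2, 0], msg_vec=[0, 2, 0]; VV[2]=max(VV[2],msg_vec) then VV[2][2]++ -> VV[2]=[0, 2, 2]
Event 4: SEND 0->1: VV[0][0]++ -> VV[0]=[2, 1, 0], msg_vec=[2, 1, 0]; VV[1]=max(VV[1],msg_vec) then VV[1][1]++ -> VV[1]=[2, 3, 0]
Event 5: SEND 0->1: VV[0][0]++ -> VV[0]=[3, 1, 0], msg_vec=[3, 1, 0]; VV[1]=max(VV[1],msg_vec) then VV[1][1]++ -> VV[1]=[3, 4, 0]
Event 1 stamp: [0, 1, 0]
Event 2 stamp: [0, 0, 1]
[0, 1, 0] <= [0, 0, 1]? False
[0, 0, 1] <= [0, 1, 0]? False
Relation: concurrent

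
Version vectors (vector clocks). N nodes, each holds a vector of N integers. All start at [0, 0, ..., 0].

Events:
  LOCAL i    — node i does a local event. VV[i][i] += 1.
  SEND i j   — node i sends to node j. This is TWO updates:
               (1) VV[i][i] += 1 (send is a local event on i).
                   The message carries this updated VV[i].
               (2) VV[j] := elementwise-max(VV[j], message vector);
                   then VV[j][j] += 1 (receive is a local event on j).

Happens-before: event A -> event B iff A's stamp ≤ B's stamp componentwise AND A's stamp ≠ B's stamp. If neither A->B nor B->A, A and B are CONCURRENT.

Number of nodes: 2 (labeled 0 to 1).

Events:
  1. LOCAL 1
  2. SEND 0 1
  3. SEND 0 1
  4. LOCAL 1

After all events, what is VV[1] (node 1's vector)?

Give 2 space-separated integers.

Initial: VV[0]=[0, 0]
Initial: VV[1]=[0, 0]
Event 1: LOCAL 1: VV[1][1]++ -> VV[1]=[0, 1]
Event 2: SEND 0->1: VV[0][0]++ -> VV[0]=[1, 0], msg_vec=[1, 0]; VV[1]=max(VV[1],msg_vec) then VV[1][1]++ -> VV[1]=[1, 2]
Event 3: SEND 0->1: VV[0][0]++ -> VV[0]=[2, 0], msg_vec=[2, 0]; VV[1]=max(VV[1],msg_vec) then VV[1][1]++ -> VV[1]=[2, 3]
Event 4: LOCAL 1: VV[1][1]++ -> VV[1]=[2, 4]
Final vectors: VV[0]=[2, 0]; VV[1]=[2, 4]

Answer: 2 4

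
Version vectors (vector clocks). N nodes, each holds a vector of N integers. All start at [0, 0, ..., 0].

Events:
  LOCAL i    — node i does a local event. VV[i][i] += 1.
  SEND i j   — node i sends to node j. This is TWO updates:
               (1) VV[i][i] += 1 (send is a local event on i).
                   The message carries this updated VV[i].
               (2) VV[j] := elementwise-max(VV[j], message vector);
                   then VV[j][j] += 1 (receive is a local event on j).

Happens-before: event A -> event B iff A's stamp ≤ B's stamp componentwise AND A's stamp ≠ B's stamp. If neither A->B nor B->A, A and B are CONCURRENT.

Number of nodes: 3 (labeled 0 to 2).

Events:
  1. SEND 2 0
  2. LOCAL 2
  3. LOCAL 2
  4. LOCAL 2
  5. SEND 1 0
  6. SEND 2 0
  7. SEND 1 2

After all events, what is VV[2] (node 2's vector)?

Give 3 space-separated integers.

Answer: 0 2 6

Derivation:
Initial: VV[0]=[0, 0, 0]
Initial: VV[1]=[0, 0, 0]
Initial: VV[2]=[0, 0, 0]
Event 1: SEND 2->0: VV[2][2]++ -> VV[2]=[0, 0, 1], msg_vec=[0, 0, 1]; VV[0]=max(VV[0],msg_vec) then VV[0][0]++ -> VV[0]=[1, 0, 1]
Event 2: LOCAL 2: VV[2][2]++ -> VV[2]=[0, 0, 2]
Event 3: LOCAL 2: VV[2][2]++ -> VV[2]=[0, 0, 3]
Event 4: LOCAL 2: VV[2][2]++ -> VV[2]=[0, 0, 4]
Event 5: SEND 1->0: VV[1][1]++ -> VV[1]=[0, 1, 0], msg_vec=[0, 1, 0]; VV[0]=max(VV[0],msg_vec) then VV[0][0]++ -> VV[0]=[2, 1, 1]
Event 6: SEND 2->0: VV[2][2]++ -> VV[2]=[0, 0, 5], msg_vec=[0, 0, 5]; VV[0]=max(VV[0],msg_vec) then VV[0][0]++ -> VV[0]=[3, 1, 5]
Event 7: SEND 1->2: VV[1][1]++ -> VV[1]=[0, 2, 0], msg_vec=[0, 2, 0]; VV[2]=max(VV[2],msg_vec) then VV[2][2]++ -> VV[2]=[0, 2, 6]
Final vectors: VV[0]=[3, 1, 5]; VV[1]=[0, 2, 0]; VV[2]=[0, 2, 6]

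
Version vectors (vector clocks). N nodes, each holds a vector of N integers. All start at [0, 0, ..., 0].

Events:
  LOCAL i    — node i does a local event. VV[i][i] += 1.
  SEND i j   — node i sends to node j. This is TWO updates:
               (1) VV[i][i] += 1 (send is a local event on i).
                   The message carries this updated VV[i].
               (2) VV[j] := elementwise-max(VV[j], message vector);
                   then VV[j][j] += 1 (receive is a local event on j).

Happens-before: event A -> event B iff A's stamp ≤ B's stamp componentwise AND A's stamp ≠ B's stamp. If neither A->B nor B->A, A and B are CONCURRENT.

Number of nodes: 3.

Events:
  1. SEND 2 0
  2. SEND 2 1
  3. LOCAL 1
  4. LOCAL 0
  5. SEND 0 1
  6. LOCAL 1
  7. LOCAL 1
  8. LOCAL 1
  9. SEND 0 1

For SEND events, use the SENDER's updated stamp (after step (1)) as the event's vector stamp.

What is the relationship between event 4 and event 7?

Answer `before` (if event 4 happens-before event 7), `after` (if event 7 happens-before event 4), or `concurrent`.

Answer: before

Derivation:
Initial: VV[0]=[0, 0, 0]
Initial: VV[1]=[0, 0, 0]
Initial: VV[2]=[0, 0, 0]
Event 1: SEND 2->0: VV[2][2]++ -> VV[2]=[0, 0, 1], msg_vec=[0, 0, 1]; VV[0]=max(VV[0],msg_vec) then VV[0][0]++ -> VV[0]=[1, 0, 1]
Event 2: SEND 2->1: VV[2][2]++ -> VV[2]=[0, 0, 2], msg_vec=[0, 0, 2]; VV[1]=max(VV[1],msg_vec) then VV[1][1]++ -> VV[1]=[0, 1, 2]
Event 3: LOCAL 1: VV[1][1]++ -> VV[1]=[0, 2, 2]
Event 4: LOCAL 0: VV[0][0]++ -> VV[0]=[2, 0, 1]
Event 5: SEND 0->1: VV[0][0]++ -> VV[0]=[3, 0, 1], msg_vec=[3, 0, 1]; VV[1]=max(VV[1],msg_vec) then VV[1][1]++ -> VV[1]=[3, 3, 2]
Event 6: LOCAL 1: VV[1][1]++ -> VV[1]=[3, 4, 2]
Event 7: LOCAL 1: VV[1][1]++ -> VV[1]=[3, 5, 2]
Event 8: LOCAL 1: VV[1][1]++ -> VV[1]=[3, 6, 2]
Event 9: SEND 0->1: VV[0][0]++ -> VV[0]=[4, 0, 1], msg_vec=[4, 0, 1]; VV[1]=max(VV[1],msg_vec) then VV[1][1]++ -> VV[1]=[4, 7, 2]
Event 4 stamp: [2, 0, 1]
Event 7 stamp: [3, 5, 2]
[2, 0, 1] <= [3, 5, 2]? True
[3, 5, 2] <= [2, 0, 1]? False
Relation: before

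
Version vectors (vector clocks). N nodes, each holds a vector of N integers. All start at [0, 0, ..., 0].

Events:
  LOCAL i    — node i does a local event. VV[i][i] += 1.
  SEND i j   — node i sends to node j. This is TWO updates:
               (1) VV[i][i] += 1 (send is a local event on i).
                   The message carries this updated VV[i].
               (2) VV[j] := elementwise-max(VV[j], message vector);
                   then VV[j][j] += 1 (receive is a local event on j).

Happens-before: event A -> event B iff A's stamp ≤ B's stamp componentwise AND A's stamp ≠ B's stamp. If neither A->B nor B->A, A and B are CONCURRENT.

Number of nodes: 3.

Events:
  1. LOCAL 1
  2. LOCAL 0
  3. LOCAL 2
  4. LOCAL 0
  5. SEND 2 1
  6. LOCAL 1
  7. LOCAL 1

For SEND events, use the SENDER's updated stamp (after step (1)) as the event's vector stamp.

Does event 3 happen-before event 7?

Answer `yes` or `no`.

Answer: yes

Derivation:
Initial: VV[0]=[0, 0, 0]
Initial: VV[1]=[0, 0, 0]
Initial: VV[2]=[0, 0, 0]
Event 1: LOCAL 1: VV[1][1]++ -> VV[1]=[0, 1, 0]
Event 2: LOCAL 0: VV[0][0]++ -> VV[0]=[1, 0, 0]
Event 3: LOCAL 2: VV[2][2]++ -> VV[2]=[0, 0, 1]
Event 4: LOCAL 0: VV[0][0]++ -> VV[0]=[2, 0, 0]
Event 5: SEND 2->1: VV[2][2]++ -> VV[2]=[0, 0, 2], msg_vec=[0, 0, 2]; VV[1]=max(VV[1],msg_vec) then VV[1][1]++ -> VV[1]=[0, 2, 2]
Event 6: LOCAL 1: VV[1][1]++ -> VV[1]=[0, 3, 2]
Event 7: LOCAL 1: VV[1][1]++ -> VV[1]=[0, 4, 2]
Event 3 stamp: [0, 0, 1]
Event 7 stamp: [0, 4, 2]
[0, 0, 1] <= [0, 4, 2]? True. Equal? False. Happens-before: True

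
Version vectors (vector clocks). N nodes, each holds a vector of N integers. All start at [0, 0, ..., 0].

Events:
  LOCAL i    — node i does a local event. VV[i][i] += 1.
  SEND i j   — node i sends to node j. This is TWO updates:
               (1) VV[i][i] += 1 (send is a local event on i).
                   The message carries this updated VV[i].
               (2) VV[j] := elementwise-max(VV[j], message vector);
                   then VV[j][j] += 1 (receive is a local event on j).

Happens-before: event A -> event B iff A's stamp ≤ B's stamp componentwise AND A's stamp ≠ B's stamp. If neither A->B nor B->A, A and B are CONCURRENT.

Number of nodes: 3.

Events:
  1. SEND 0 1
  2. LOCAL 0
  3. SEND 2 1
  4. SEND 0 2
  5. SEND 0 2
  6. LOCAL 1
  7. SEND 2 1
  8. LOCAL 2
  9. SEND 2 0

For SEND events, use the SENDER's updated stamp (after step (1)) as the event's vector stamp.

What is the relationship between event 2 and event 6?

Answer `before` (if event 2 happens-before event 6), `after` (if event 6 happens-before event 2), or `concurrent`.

Initial: VV[0]=[0, 0, 0]
Initial: VV[1]=[0, 0, 0]
Initial: VV[2]=[0, 0, 0]
Event 1: SEND 0->1: VV[0][0]++ -> VV[0]=[1, 0, 0], msg_vec=[1, 0, 0]; VV[1]=max(VV[1],msg_vec) then VV[1][1]++ -> VV[1]=[1, 1, 0]
Event 2: LOCAL 0: VV[0][0]++ -> VV[0]=[2, 0, 0]
Event 3: SEND 2->1: VV[2][2]++ -> VV[2]=[0, 0, 1], msg_vec=[0, 0, 1]; VV[1]=max(VV[1],msg_vec) then VV[1][1]++ -> VV[1]=[1, 2, 1]
Event 4: SEND 0->2: VV[0][0]++ -> VV[0]=[3, 0, 0], msg_vec=[3, 0, 0]; VV[2]=max(VV[2],msg_vec) then VV[2][2]++ -> VV[2]=[3, 0, 2]
Event 5: SEND 0->2: VV[0][0]++ -> VV[0]=[4, 0, 0], msg_vec=[4, 0, 0]; VV[2]=max(VV[2],msg_vec) then VV[2][2]++ -> VV[2]=[4, 0, 3]
Event 6: LOCAL 1: VV[1][1]++ -> VV[1]=[1, 3, 1]
Event 7: SEND 2->1: VV[2][2]++ -> VV[2]=[4, 0, 4], msg_vec=[4, 0, 4]; VV[1]=max(VV[1],msg_vec) then VV[1][1]++ -> VV[1]=[4, 4, 4]
Event 8: LOCAL 2: VV[2][2]++ -> VV[2]=[4, 0, 5]
Event 9: SEND 2->0: VV[2][2]++ -> VV[2]=[4, 0, 6], msg_vec=[4, 0, 6]; VV[0]=max(VV[0],msg_vec) then VV[0][0]++ -> VV[0]=[5, 0, 6]
Event 2 stamp: [2, 0, 0]
Event 6 stamp: [1, 3, 1]
[2, 0, 0] <= [1, 3, 1]? False
[1, 3, 1] <= [2, 0, 0]? False
Relation: concurrent

Answer: concurrent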